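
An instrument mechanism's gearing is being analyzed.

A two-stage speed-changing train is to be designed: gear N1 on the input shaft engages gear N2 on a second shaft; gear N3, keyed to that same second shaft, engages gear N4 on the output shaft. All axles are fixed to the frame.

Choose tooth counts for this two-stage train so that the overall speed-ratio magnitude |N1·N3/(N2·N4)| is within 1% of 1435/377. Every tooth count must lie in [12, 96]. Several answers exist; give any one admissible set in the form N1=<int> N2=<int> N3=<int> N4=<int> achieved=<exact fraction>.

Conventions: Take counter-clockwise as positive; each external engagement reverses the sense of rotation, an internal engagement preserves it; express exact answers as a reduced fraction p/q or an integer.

topology: fixed-axis compound train — 2 stages, target 1435/377
target = 1435/377 in lowest terms: an exact hit needs N1·N3 = k·1435 and N2·N4 = k·377 for one integer k, every count in [12, 96]; additionally prefer no 1:1 stage (N1 ≠ N2, N3 ≠ N4)
k = 1: N1·N3 = 1435 = 35·41, N2·N4 = 377 = 13·29
achieved = 35·41/(13·29) = 1435/377; |achieved − target| = 0 ≤ 287/7540 ✓

N1=35 N2=13 N3=41 N4=29 achieved=1435/377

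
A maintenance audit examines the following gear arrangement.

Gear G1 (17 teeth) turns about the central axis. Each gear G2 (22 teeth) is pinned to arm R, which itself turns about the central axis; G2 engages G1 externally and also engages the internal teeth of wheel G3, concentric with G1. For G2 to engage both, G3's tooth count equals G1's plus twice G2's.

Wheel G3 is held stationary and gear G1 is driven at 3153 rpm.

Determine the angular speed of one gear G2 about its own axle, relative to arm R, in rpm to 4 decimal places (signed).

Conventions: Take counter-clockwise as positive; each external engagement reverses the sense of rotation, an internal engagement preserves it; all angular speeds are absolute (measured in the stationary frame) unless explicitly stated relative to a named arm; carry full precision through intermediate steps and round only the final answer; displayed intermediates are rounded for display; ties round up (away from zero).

recognized (axles ride arm R): planetary set, 17/22/61 teeth
normalise by the input: solve with ω_sun = 1, then scale by 3153 rpm
ring teeth: 17 + 2·22 = 61
17(ω_sun−ω_arm) = −61(ω_ring−ω_arm),  ω_ring = 0, ω_sun = 1
17(1−ω_arm) = −61(0−ω_arm)  ⇒  78·ω_arm = 17  ⇒  ω_arm = 17/78
sun–planet mesh: 17·(1−17/78) = −22·(ω_p−ω_arm)  ⇒  ω_p−ω_arm = -1037/1716
scale: ω_p−ω_arm = -1037/1716 × 3153 rpm = -1905.3969 rpm

-1905.3969 rpm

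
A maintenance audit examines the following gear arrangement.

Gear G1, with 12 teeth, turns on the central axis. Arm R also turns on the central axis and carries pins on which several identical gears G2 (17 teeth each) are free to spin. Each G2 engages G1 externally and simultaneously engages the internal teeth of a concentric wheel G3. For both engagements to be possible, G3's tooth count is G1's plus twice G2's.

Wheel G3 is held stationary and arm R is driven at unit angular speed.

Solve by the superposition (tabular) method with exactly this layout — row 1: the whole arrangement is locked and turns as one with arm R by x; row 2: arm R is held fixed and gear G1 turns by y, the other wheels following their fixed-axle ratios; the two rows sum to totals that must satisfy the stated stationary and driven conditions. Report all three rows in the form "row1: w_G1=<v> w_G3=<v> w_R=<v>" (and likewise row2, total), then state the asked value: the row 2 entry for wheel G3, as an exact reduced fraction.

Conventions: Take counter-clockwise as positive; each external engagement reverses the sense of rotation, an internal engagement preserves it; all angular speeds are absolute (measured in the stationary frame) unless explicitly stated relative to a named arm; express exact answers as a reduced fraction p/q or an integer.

row1: w_G1=1 w_G3=1 w_R=1
row2: w_G1=23/6 w_G3=-1 w_R=0
total: w_G1=29/6 w_G3=0 w_R=1
asked value: -1

class = planetary set [G3 = 12+2·17 = 46; Willis about the carrier]
superposition row 1 [locked train]: every member turns x
superposition row 2 [arm held]: sun y, ring −(12/46)·y, arm 0
boundary: total ω_ring = x − (12/46)·y = 0 and total ω_arm = x = 1  ⇒  y = 23/6, x = 1
row 2 ring = −(12/46)·23/6 = -1
totals (row 1 + row 2): sun 1 + 23/6 = 29/6, ring 1 + (-1) = 0, arm 1 + 0 = 1
asked cell (row2, ring) = -1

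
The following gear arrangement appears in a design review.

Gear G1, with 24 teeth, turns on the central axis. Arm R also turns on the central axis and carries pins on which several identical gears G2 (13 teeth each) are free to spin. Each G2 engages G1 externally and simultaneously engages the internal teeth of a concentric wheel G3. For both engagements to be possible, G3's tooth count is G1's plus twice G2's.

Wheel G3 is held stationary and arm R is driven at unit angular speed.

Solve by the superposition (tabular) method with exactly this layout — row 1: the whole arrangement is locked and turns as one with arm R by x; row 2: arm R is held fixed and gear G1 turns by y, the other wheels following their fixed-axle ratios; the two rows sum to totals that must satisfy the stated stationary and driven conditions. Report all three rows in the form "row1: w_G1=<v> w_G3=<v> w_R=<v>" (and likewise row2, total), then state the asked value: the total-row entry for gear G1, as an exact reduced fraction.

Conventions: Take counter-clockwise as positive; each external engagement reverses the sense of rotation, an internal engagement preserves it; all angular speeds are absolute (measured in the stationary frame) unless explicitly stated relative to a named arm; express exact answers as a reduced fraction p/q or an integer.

planetary set (24T centre, 13T on arm, 50T internal) — Willis relation
superposition row 1 [locked train]: every member turns x
row 2 (arm held, sun turns y): ω_ring = −(24/50)·y, ω_arm = 0
boundary: total ω_ring = x − (24/50)·y = 0 and total ω_arm = x = 1  ⇒  y = 25/12, x = 1
row 2 ring = −(24/50)·25/12 = -1
totals (row 1 + row 2): sun 1 + 25/12 = 37/12, ring 1 + (-1) = 0, arm 1 + 0 = 1
asked cell (total, sun) = 37/12

row1: w_G1=1 w_G3=1 w_R=1
row2: w_G1=25/12 w_G3=-1 w_R=0
total: w_G1=37/12 w_G3=0 w_R=1
asked value: 37/12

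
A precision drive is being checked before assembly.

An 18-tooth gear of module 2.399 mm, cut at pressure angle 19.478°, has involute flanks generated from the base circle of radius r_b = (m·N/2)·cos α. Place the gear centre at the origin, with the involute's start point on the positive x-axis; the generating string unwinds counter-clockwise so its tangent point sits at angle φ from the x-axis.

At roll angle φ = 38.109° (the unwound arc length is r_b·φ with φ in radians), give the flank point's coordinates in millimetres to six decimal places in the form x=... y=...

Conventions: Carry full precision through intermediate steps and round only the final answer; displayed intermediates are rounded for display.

single-mesh involute tooth geometry (18T wheel at module 2.399)
pitch radius r_p = m·N/2 = 2.399·18/2 = 21.591000
base radius r_b = r_p·cos α = 21.591000·cos 19.478° = 20.355338
roll angle φ = 38.109° = 0.66512752 rad
x = r_b·(cos φ + φ·sin φ) = 24.372013
y = r_b·(sin φ − φ·cos φ) = 1.909571

x=24.372013 y=1.909571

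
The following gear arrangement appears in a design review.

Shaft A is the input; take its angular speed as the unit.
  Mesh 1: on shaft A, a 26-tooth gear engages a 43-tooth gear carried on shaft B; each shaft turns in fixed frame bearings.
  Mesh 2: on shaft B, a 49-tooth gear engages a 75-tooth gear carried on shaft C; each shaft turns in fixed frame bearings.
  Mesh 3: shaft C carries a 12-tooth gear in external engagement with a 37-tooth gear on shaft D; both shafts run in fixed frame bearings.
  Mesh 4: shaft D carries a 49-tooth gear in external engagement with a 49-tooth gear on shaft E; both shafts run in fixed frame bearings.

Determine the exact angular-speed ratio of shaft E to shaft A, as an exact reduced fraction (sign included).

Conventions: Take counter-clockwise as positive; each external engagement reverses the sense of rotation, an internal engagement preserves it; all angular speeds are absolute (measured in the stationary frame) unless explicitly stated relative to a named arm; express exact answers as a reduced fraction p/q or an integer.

5096/39775

class = fixed-axis compound train [4 meshes; 4 ratios multiply, 4 sense flips]
mesh 1 [26T→43T]: running ratio 26/43, sense −
mesh 2 [49T→75T]: running ratio 1274/3225, sense +
mesh 3 [12T→37T]: running ratio 5096/39775, sense −
mesh 4 [49T→49T]: running ratio 5096/39775, sense +
ω_out/ω_in = 5096/39775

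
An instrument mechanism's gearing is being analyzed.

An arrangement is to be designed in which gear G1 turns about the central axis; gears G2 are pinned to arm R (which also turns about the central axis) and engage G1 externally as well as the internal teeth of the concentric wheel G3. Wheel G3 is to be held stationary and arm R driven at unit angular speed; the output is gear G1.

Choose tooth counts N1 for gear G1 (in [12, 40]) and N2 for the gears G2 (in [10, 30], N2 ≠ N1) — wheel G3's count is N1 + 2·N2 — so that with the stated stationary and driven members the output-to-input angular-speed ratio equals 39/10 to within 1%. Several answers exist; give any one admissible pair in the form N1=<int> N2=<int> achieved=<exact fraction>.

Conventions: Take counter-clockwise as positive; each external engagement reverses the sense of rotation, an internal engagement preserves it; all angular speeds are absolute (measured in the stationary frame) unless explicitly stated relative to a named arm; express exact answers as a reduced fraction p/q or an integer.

N1=20 N2=19 achieved=39/10

design class (target 39/10): planetary set
Willis with ω_ring = 0: ω_sun/ω_arm = (N1+N3)/N1; set equal to 39/10  ⇒  N3/N1 = 39/10 − 1 = 29/10
N3 = N1 + 2·N2  ⇒  N2/N1 = (N3/N1 − 1)/2 = (29/10 − 1)/2 = 19/20
smallest multiple with N1 ≥ 12 and N2 ≥ 10: k = 1  ⇒  N1 = 1·20 = 20, N2 = 1·19 = 19 (N1 ≤ 40, N2 ≤ 30, N2 ≠ N1 ✓), N3 = 20 + 2·19 = 58
check: (N1+N3)/N1 with N1 = 20, N3 = 58 gives 39/10; |achieved − target| = 0 ≤ 39/1000 ✓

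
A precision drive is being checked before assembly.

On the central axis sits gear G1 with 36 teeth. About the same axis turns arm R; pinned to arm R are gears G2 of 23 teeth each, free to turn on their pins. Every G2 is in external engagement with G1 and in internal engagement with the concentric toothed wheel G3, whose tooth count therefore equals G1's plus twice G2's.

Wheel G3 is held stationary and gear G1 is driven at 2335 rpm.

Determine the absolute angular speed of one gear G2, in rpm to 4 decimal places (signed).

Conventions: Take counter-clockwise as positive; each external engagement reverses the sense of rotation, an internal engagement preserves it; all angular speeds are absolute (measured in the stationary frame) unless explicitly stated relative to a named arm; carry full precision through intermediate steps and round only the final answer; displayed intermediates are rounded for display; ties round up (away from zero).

-1827.3913 rpm

topology: planetary set — G1 36T / G2 23T / G3 82T, arm = carrier (Willis)
normalise by the input: solve with ω_sun = 1, then scale by 2335 rpm
ring teeth: 36 + 2·23 = 82
36(ω_sun−ω_arm) = −82(ω_ring−ω_arm),  ω_ring = 0, ω_sun = 1
36(1−ω_arm) = −82(0−ω_arm)  ⇒  118·ω_arm = 36  ⇒  ω_arm = 18/59
sun–planet mesh: 36·(1−18/59) = −23·(ω_p−ω_arm)  ⇒  ω_p−ω_arm = -1476/1357
ω_p = 18/59 − 1476/1357 = -18/23
scale: ω_p = -18/23 × 2335 rpm = -1827.3913 rpm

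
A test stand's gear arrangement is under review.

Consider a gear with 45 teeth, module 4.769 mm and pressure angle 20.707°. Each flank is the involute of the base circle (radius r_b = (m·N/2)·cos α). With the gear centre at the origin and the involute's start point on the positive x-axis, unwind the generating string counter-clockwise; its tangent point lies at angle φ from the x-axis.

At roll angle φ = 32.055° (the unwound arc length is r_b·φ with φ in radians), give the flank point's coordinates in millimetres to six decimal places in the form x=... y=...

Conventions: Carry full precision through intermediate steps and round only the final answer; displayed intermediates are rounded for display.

x=114.871000 y=5.677419

single-mesh involute tooth geometry (45T wheel at module 4.769)
pitch radius r_p = m·N/2 = 4.769·45/2 = 107.302500
base radius r_b = r_p·cos α = 107.302500·cos 20.707° = 100.370848
roll angle φ = 32.055° = 0.55946529 rad
x = r_b·(cos φ + φ·sin φ) = 114.871000
y = r_b·(sin φ − φ·cos φ) = 5.677419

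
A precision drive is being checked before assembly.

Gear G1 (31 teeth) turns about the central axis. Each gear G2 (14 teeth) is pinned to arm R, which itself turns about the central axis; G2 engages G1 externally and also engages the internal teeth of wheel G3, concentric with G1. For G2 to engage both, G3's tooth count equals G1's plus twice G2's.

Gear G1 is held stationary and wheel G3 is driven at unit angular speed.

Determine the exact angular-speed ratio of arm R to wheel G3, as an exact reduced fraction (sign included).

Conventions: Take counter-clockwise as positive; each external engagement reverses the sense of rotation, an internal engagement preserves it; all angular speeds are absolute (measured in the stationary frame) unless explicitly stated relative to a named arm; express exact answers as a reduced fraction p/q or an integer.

recognized (axles ride arm R): planetary set, 31/14/59 teeth
ring teeth: 31 + 2·14 = 59
31(ω_sun−ω_arm) = −59(ω_ring−ω_arm),  ω_sun = 0, ω_ring = 1
31(0−ω_arm) = −59(1−ω_arm)  ⇒  90·ω_arm = 59  ⇒  ω_arm = 59/90
ω_out/ω_in = 59/90

59/90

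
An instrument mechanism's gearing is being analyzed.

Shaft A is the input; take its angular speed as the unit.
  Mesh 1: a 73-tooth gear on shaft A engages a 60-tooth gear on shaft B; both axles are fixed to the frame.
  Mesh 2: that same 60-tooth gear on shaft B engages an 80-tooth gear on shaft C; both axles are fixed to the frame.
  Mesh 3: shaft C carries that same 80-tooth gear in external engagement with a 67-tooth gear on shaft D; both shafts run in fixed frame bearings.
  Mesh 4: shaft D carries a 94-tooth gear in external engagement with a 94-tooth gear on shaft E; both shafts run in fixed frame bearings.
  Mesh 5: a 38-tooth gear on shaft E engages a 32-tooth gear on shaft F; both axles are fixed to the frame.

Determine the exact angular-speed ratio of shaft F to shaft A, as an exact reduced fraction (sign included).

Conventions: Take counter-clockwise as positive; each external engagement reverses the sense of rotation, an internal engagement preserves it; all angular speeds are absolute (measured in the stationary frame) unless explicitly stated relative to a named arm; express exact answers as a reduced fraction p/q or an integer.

class = fixed-axis compound train [5 meshes; 5 ratios multiply, 5 sense flips]
mesh 1 [73T→60T]: running ratio 73/60, sense −
mesh 2 [60T→80T]: running ratio 73/80, sense +
mesh 3 [80T→67T]: running ratio 73/67, sense −
mesh 4 [94T→94T]: running ratio 73/67, sense +
mesh 5 [38T→32T]: running ratio 1387/1072, sense −
ω_out/ω_in = -1387/1072

-1387/1072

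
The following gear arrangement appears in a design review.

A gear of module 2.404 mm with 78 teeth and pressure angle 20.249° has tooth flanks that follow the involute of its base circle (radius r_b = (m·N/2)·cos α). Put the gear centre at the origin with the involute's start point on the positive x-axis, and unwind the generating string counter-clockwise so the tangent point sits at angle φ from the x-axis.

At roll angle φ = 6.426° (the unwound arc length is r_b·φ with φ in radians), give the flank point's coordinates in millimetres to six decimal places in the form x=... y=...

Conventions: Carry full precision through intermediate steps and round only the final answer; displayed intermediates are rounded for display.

x=88.513117 y=0.041312

topology: single-mesh involute geometry — m = 2.404, N = 78
pitch radius r_p = m·N/2 = 2.404·78/2 = 93.756000
base radius r_b = r_p·cos α = 93.756000·cos 20.249° = 87.961633
roll angle φ = 6.426° = 0.11215486 rad
x = r_b·(cos φ + φ·sin φ) = 88.513117
y = r_b·(sin φ − φ·cos φ) = 0.041312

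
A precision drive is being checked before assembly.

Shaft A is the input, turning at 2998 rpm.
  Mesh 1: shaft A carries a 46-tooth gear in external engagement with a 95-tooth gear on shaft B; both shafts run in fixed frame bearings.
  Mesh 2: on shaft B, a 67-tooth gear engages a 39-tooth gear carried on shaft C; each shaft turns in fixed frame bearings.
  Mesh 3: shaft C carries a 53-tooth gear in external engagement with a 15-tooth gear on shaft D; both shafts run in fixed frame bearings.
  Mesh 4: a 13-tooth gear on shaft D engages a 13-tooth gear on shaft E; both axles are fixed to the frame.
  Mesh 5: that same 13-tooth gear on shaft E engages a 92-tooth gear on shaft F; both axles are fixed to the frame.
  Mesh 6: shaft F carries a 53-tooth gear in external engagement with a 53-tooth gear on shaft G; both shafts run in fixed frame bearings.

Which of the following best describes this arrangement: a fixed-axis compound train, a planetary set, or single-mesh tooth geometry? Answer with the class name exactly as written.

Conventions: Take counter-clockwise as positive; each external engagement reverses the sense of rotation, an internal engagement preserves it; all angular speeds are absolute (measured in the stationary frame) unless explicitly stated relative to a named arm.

recognized (7 fixed axles, 6 meshes): fixed-axis compound train
classification: fixed-axis compound train

fixed-axis compound train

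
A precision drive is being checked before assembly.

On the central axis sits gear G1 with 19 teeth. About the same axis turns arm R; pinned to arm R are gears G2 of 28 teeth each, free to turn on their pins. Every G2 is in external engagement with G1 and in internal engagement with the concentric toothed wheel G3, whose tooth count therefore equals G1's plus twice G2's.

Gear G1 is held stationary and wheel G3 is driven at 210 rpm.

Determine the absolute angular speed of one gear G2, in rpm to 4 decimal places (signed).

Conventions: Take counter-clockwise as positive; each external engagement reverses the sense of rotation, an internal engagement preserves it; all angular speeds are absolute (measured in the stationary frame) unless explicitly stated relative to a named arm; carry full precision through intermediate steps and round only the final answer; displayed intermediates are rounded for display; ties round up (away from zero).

recognized (axles ride arm R): planetary set, 19/28/75 teeth
normalise by the input: solve with ω_ring = 1, then scale by 210 rpm
ring teeth: 19 + 2·28 = 75
19(ω_sun−ω_arm) = −75(ω_ring−ω_arm),  ω_sun = 0, ω_ring = 1
19(0−ω_arm) = −75(1−ω_arm)  ⇒  94·ω_arm = 75  ⇒  ω_arm = 75/94
sun–planet mesh: 19·(0−75/94) = −28·(ω_p−ω_arm)  ⇒  ω_p−ω_arm = 1425/2632
ω_p = 75/94 + 1425/2632 = 75/56
scale: ω_p = 75/56 × 210 rpm = +281.2500 rpm

+281.2500 rpm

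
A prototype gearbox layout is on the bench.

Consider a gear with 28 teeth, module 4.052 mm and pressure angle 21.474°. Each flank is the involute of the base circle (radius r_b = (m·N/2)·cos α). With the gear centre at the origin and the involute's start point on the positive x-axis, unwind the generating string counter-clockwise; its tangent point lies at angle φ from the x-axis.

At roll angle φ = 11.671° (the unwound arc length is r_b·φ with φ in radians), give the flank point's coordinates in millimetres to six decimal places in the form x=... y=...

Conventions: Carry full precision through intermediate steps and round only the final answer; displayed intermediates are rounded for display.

x=53.874023 y=0.148110

recognized (one wheel, involute flank): single-mesh tooth geometry, m = 4.052, N = 28
pitch radius r_p = m·N/2 = 4.052·28/2 = 56.728000
base radius r_b = r_p·cos α = 56.728000·cos 21.474° = 52.790157
roll angle φ = 11.671° = 0.20369738 rad
x = r_b·(cos φ + φ·sin φ) = 53.874023
y = r_b·(sin φ − φ·cos φ) = 0.148110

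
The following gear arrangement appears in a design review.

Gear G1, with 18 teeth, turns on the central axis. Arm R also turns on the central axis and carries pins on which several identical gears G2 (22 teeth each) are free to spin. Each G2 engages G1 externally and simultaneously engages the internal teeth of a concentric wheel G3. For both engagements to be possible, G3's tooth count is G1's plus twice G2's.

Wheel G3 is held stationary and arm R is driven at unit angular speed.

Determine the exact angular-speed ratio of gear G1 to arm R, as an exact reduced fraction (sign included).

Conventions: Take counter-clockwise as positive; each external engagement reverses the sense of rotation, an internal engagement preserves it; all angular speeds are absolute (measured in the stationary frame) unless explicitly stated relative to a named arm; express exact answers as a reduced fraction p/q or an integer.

topology: planetary set — G1 18T / G2 22T / G3 62T, arm = carrier (Willis)
ring teeth: 18 + 2·22 = 62
18(ω_sun−ω_arm) = −62(ω_ring−ω_arm),  ω_ring = 0, ω_arm = 1
ω_sun = 1 − (62/18)(0−1) = 40/9
ω_out/ω_in = 40/9

40/9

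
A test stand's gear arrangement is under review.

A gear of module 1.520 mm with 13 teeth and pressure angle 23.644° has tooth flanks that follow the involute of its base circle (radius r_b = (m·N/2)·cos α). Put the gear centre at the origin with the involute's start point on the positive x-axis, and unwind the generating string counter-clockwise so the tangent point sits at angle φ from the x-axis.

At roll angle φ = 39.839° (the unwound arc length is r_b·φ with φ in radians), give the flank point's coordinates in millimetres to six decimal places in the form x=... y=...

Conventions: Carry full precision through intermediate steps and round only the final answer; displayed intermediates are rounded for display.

x=10.981061 y=0.965985

class = single-mesh tooth geometry [base-circle involute, m = 1.520, 13T]
pitch radius r_p = m·N/2 = 1.520·13/2 = 9.880000
base radius r_b = r_p·cos α = 9.880000·cos 23.644° = 9.050624
roll angle φ = 39.839° = 0.69532172 rad
x = r_b·(cos φ + φ·sin φ) = 10.981061
y = r_b·(sin φ − φ·cos φ) = 0.965985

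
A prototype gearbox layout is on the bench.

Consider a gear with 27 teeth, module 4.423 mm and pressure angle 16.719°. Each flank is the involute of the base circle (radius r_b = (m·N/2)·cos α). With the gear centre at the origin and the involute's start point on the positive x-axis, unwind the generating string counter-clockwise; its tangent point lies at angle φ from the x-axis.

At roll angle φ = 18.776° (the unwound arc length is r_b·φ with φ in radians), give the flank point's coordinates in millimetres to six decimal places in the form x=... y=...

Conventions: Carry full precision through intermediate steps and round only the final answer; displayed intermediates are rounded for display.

recognized (one wheel, involute flank): single-mesh tooth geometry, m = 4.423, N = 27
pitch radius r_p = m·N/2 = 4.423·27/2 = 59.710500
base radius r_b = r_p·cos α = 59.710500·cos 16.719° = 57.186367
roll angle φ = 18.776° = 0.32770302 rad
x = r_b·(cos φ + φ·sin φ) = 60.175021
y = r_b·(sin φ − φ·cos φ) = 0.663654

x=60.175021 y=0.663654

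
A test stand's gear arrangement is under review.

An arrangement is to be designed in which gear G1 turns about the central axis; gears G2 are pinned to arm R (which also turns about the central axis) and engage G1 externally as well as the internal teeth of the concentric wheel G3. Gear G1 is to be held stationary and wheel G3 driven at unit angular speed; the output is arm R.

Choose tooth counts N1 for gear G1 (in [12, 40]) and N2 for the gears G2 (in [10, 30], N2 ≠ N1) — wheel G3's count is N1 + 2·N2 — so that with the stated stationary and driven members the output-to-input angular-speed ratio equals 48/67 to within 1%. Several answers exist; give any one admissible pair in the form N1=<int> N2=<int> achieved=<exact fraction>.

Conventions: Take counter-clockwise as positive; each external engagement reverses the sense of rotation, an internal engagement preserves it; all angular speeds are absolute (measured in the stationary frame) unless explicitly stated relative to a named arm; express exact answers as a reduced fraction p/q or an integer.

N1=38 N2=29 achieved=48/67

design class (target 48/67): planetary set
Willis with ω_sun = 0: ω_arm/ω_ring = N3/(N1+N3); set equal to 48/67  ⇒  N3/N1 = (48/67)/(1 − 48/67) = 48/19
N3 = N1 + 2·N2  ⇒  N2/N1 = (N3/N1 − 1)/2 = (48/19 − 1)/2 = 29/38
smallest multiple with N1 ≥ 12 and N2 ≥ 10: k = 1  ⇒  N1 = 1·38 = 38, N2 = 1·29 = 29 (N1 ≤ 40, N2 ≤ 30, N2 ≠ N1 ✓), N3 = 38 + 2·29 = 96
check: N3/(N1+N3) with N1 = 38, N3 = 96 gives 48/67; |achieved − target| = 0 ≤ 12/1675 ✓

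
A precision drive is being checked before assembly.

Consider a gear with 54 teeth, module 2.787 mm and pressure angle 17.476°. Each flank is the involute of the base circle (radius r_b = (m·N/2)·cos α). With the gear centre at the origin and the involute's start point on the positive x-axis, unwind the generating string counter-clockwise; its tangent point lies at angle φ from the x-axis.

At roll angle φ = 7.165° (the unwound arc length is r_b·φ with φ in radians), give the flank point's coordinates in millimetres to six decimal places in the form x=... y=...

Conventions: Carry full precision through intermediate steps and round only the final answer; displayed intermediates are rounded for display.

topology: single-mesh involute geometry — m = 2.787, N = 54
pitch radius r_p = m·N/2 = 2.787·54/2 = 75.249000
base radius r_b = r_p·cos α = 75.249000·cos 17.476° = 71.775719
roll angle φ = 7.165° = 0.12505284 rad
x = r_b·(cos φ + φ·sin φ) = 72.334749
y = r_b·(sin φ − φ·cos φ) = 0.046715

x=72.334749 y=0.046715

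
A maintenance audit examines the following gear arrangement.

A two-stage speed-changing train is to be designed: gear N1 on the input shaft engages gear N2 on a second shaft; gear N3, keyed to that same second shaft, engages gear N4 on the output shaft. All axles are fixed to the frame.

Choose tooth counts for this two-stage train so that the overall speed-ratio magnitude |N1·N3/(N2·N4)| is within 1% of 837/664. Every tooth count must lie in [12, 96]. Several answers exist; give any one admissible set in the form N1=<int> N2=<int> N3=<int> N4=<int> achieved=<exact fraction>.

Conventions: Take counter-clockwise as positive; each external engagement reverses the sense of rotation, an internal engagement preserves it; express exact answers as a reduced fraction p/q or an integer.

design class (target 837/664): fixed-axis compound train
target = 837/664 in lowest terms: an exact hit needs N1·N3 = k·837 and N2·N4 = k·664 for one integer k, every count in [12, 96]; additionally prefer no 1:1 stage (N1 ≠ N2, N3 ≠ N4)
k = 1: no 1:1-free in-range split of k·837 and k·664 into factor pairs; take k = 2
k = 2: N1·N3 = 1674 = 18·93, N2·N4 = 1328 = 16·83
achieved = 18·93/(16·83) = 837/664; |achieved − target| = 0 ≤ 837/66400 ✓

N1=18 N2=16 N3=93 N4=83 achieved=837/664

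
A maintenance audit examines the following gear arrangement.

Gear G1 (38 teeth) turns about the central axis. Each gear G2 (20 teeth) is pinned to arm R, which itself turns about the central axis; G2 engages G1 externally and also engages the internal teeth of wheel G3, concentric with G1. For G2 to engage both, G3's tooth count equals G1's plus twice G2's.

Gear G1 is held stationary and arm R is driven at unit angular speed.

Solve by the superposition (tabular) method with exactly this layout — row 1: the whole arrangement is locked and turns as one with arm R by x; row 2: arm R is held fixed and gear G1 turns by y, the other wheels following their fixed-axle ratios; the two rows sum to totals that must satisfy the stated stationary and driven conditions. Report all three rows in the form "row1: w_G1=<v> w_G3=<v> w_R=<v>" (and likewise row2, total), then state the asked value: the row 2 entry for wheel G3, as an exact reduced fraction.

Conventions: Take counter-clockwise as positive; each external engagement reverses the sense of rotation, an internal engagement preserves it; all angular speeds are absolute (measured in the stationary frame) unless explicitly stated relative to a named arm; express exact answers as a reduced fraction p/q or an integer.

row1: w_G1=1 w_G3=1 w_R=1
row2: w_G1=-1 w_G3=19/39 w_R=0
total: w_G1=0 w_G3=58/39 w_R=1
asked value: 19/39

planetary set (38T centre, 20T on arm, 78T internal) — Willis relation
superposition row 1 [locked train]: every member turns x
row 2 (arm held, sun turns y): ω_ring = −(38/78)·y, ω_arm = 0
boundary: total ω_sun = x + y = 0 and total ω_arm = x = 1  ⇒  y = -1, x = 1
row 2 ring = −(38/78)·(-1) = 19/39
totals (row 1 + row 2): sun 1 + (-1) = 0, ring 1 + 19/39 = 58/39, arm 1 + 0 = 1
asked cell (row2, ring) = 19/39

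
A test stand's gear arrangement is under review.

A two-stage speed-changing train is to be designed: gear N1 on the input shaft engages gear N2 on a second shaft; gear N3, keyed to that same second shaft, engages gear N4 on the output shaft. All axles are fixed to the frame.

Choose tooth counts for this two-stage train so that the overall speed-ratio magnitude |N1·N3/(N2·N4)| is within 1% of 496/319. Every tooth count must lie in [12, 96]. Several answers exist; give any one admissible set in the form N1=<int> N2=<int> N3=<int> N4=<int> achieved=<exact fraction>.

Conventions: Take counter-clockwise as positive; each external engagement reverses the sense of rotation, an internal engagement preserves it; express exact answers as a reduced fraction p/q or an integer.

2-stage fixed-axis compound train for ratio 496/319
target = 496/319 in lowest terms: an exact hit needs N1·N3 = k·496 and N2·N4 = k·319 for one integer k, every count in [12, 96]; additionally prefer no 1:1 stage (N1 ≠ N2, N3 ≠ N4)
k = 1: no 1:1-free in-range split of k·496 and k·319 into factor pairs; take k = 2
k = 2: N1·N3 = 992 = 16·62, N2·N4 = 638 = 22·29
achieved = 16·62/(22·29) = 496/319; |achieved − target| = 0 ≤ 124/7975 ✓

N1=16 N2=22 N3=62 N4=29 achieved=496/319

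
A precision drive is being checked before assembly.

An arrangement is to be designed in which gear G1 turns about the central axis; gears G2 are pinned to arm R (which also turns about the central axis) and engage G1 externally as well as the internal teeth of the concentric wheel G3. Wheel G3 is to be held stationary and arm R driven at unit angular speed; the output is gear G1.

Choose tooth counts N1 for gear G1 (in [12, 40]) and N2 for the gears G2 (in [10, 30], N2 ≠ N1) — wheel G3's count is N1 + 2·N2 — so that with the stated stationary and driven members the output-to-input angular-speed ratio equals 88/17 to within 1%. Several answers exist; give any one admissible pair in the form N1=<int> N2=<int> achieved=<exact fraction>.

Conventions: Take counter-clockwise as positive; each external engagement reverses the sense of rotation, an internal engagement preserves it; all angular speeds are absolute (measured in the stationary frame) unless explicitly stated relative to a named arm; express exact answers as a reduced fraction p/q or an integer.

class = planetary set [ratio 88/17 wanted; Willis about the carrier]
Willis with ω_ring = 0: ω_sun/ω_arm = (N1+N3)/N1; set equal to 88/17  ⇒  N3/N1 = 88/17 − 1 = 71/17
N3 = N1 + 2·N2  ⇒  N2/N1 = (N3/N1 − 1)/2 = (71/17 − 1)/2 = 27/17
smallest multiple with N1 ≥ 12 and N2 ≥ 10: k = 1  ⇒  N1 = 1·17 = 17, N2 = 1·27 = 27 (N1 ≤ 40, N2 ≤ 30, N2 ≠ N1 ✓), N3 = 17 + 2·27 = 71
check: (N1+N3)/N1 with N1 = 17, N3 = 71 gives 88/17; |achieved − target| = 0 ≤ 22/425 ✓

N1=17 N2=27 achieved=88/17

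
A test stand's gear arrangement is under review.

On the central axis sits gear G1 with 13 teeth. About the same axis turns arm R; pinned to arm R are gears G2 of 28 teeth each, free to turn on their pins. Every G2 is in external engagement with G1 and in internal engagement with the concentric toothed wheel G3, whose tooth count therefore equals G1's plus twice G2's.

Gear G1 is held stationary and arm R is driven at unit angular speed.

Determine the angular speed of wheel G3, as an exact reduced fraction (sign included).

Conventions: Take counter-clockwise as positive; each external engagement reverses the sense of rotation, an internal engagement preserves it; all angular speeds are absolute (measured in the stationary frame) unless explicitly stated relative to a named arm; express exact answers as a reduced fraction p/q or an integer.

recognized (axles ride arm R): planetary set, 13/28/69 teeth
ring teeth: 13 + 2·28 = 69
13(ω_sun−ω_arm) = −69(ω_ring−ω_arm),  ω_sun = 0, ω_arm = 1
ω_ring = 1 − (13/69)(0−1) = 82/69
exact speed ratio = 82/69

82/69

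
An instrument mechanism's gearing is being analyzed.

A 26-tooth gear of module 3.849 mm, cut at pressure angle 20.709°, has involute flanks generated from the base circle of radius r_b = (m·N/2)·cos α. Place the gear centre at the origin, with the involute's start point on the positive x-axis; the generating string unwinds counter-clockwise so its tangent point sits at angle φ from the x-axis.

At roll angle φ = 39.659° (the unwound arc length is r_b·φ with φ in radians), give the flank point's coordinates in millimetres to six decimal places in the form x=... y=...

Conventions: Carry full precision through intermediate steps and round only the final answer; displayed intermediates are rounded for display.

x=56.708593 y=4.930231

topology: single-mesh involute geometry — m = 3.849, N = 26
pitch radius r_p = m·N/2 = 3.849·26/2 = 50.037000
base radius r_b = r_p·cos α = 50.037000·cos 20.709° = 46.804034
roll angle φ = 39.659° = 0.69218013 rad
x = r_b·(cos φ + φ·sin φ) = 56.708593
y = r_b·(sin φ − φ·cos φ) = 4.930231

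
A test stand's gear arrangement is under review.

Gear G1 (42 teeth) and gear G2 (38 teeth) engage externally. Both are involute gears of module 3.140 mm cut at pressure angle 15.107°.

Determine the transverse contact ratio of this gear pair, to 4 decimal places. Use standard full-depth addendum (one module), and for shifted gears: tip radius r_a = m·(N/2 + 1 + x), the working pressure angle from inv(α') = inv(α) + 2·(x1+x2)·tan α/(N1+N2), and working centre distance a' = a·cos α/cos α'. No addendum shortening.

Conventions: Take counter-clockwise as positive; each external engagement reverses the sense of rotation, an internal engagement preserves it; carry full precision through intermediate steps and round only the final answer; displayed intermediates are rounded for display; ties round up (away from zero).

2.0067

class = single-mesh tooth geometry [involute pair 42T × 38T, m = 3.140]
base radii: r_b1 = 63.661166, r_b2 = 57.598198
tip radii: r_a1 = 69.080000, r_a2 = 62.800000
no profile shift: α' = α, a' = a
action lengths: √(r_a1²−r_b1²) = 26.819812, √(r_a2²−r_b2²) = 25.025739
base pitch p_b = π·m·cos α = 9.523688
CR = (26.819812 + 25.025739 − 125.600000·sin 15.10700°)/9.523688 = 2.006719
contact ratio ≈ 2.0067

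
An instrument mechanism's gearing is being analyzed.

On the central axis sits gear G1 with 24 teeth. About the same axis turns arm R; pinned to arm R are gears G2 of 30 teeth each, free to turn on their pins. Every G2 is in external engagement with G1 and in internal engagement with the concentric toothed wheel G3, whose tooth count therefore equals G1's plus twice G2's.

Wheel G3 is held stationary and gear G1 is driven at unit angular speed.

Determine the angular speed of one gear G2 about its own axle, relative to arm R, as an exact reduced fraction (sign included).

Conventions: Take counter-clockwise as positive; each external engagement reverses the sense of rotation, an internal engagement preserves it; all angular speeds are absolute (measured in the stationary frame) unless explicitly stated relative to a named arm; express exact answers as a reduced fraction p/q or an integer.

-28/45

class = planetary set [G3 = 24+2·30 = 84; Willis about the carrier]
ring teeth: 24 + 2·30 = 84
24(ω_sun−ω_arm) = −84(ω_ring−ω_arm),  ω_ring = 0, ω_sun = 1
24(1−ω_arm) = −84(0−ω_arm)  ⇒  108·ω_arm = 24  ⇒  ω_arm = 2/9
sun–planet mesh: 24·(1−2/9) = −30·(ω_p−ω_arm)  ⇒  ω_p−ω_arm = -28/45
exact speed ratio = -28/45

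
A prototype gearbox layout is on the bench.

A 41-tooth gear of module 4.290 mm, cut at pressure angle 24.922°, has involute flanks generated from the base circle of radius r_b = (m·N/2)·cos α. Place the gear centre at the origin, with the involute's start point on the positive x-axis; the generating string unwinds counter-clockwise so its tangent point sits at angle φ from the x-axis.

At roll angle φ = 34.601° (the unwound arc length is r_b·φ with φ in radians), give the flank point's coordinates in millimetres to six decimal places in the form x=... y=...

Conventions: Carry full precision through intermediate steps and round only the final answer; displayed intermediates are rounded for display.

topology: single-mesh involute geometry — m = 4.290, N = 41
pitch radius r_p = m·N/2 = 4.290·41/2 = 87.945000
base radius r_b = r_p·cos α = 87.945000·cos 24.922° = 79.755762
roll angle φ = 34.601° = 0.60390137 rad
x = r_b·(cos φ + φ·sin φ) = 92.999745
y = r_b·(sin φ − φ·cos φ) = 5.644388

x=92.999745 y=5.644388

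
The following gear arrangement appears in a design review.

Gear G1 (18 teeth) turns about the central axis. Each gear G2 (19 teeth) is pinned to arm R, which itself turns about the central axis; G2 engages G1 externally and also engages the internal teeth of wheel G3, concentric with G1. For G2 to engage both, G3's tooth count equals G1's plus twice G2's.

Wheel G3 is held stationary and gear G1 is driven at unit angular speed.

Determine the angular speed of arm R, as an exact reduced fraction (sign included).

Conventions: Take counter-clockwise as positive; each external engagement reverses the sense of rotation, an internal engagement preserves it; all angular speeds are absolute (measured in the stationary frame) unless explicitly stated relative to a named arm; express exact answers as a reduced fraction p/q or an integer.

class = planetary set [G3 = 18+2·19 = 56; Willis about the carrier]
ring teeth: 18 + 2·19 = 56
18(ω_sun−ω_arm) = −56(ω_ring−ω_arm),  ω_ring = 0, ω_sun = 1
18(1−ω_arm) = −56(0−ω_arm)  ⇒  74·ω_arm = 18  ⇒  ω_arm = 9/37
exact speed ratio = 9/37

9/37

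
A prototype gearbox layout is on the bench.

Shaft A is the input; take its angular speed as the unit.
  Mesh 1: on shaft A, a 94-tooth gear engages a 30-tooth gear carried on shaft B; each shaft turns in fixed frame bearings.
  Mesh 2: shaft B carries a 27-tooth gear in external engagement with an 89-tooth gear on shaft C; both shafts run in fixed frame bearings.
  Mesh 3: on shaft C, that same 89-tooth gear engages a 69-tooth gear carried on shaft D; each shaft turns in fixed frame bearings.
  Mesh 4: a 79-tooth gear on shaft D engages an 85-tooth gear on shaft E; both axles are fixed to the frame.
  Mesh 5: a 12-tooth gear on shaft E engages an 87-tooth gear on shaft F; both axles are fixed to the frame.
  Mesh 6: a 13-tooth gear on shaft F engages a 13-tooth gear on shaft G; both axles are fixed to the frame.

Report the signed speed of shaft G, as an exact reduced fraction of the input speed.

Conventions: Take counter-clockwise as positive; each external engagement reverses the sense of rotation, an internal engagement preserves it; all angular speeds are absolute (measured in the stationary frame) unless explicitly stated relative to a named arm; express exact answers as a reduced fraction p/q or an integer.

44556/283475

6-mesh fixed-axis compound train (all bearings frame-fixed)
mesh 1 [94T→30T]: |ω|/ω_in = 1×94/30 = 47/15, sense flips to −
mesh 2 [27T→89T]: |ω|/ω_in = (47/15)×27/89 = 423/445, sense flips to +
mesh 3 [89T→69T]: |ω|/ω_in = (423/445)×89/69 = 141/115, sense flips to −
mesh 4 [79T→85T]: |ω|/ω_in = (141/115)×79/85 = 11139/9775, sense flips to +
mesh 5 [12T→87T]: |ω|/ω_in = (11139/9775)×12/87 = 44556/283475, sense flips to −
mesh 6 [13T→13T]: |ω|/ω_in = (44556/283475)×13/13 = 44556/283475, sense flips to +
signed output speed (× input speed) = 44556/283475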